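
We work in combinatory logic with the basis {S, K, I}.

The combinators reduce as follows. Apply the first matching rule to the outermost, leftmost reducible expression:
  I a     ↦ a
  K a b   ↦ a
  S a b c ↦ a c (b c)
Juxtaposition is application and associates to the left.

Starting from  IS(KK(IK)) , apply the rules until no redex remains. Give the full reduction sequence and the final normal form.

  start: IS(KK(IK))
  [1] S(KK(IK))
  [2] SK

Answer: normal form = SK  (in 2 steps)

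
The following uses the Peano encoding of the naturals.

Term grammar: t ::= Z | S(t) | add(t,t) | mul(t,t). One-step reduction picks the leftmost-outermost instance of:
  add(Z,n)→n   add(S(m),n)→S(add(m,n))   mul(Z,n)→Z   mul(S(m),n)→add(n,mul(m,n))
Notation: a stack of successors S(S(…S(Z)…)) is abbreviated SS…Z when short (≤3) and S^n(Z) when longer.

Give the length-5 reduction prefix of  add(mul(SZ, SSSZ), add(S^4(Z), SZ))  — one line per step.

  start: add(mul(SZ, SSSZ), add(S^4(Z), SZ))
  →1  add(add(SSSZ, mul(Z, SSSZ)), add(S^4(Z), SZ))
  →2  add(S(add(SSZ, mul(Z, SSSZ))), add(S^4(Z), SZ))
  →3  S(add(add(SSZ, mul(Z, SSSZ)), add(S^4(Z), SZ)))
  →4  S(add(S(add(SZ, mul(Z, SSSZ))), add(S^4(Z), SZ)))
  →5  S(S(add(add(SZ, mul(Z, SSSZ)), add(S^4(Z), SZ))))

Answer: after 5 steps: S(S(add(add(SZ, mul(Z, SSSZ)), add(S^4(Z), SZ))))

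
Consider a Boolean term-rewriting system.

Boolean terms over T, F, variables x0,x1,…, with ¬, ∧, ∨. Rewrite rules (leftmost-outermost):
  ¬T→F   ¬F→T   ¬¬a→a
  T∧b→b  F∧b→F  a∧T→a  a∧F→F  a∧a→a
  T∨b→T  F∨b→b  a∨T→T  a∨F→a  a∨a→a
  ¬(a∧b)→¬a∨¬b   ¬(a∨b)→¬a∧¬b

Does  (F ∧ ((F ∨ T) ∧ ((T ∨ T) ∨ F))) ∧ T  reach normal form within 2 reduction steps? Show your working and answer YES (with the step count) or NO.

Answer: YES — reaches normal form F in 2 ≤ 2 steps

Reduction:
  start: (F ∧ ((F ∨ T) ∧ ((T ∨ T) ∨ F))) ∧ T
  step 1: F ∧ ((F ∨ T) ∧ ((T ∨ T) ∨ F))
  step 2: F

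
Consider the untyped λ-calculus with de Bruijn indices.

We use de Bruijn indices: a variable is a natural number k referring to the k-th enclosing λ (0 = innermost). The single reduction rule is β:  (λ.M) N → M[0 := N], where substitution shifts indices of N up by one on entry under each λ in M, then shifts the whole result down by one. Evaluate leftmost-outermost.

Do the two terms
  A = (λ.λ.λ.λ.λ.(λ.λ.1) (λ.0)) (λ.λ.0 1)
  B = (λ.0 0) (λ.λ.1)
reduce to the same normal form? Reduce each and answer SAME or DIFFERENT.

Answer: DIFFERENT — A ⇓ λ.λ.λ.λ.λ.λ.0, B ⇓ λ.λ.λ.1

Working:
Term A:
  start: (λ.λ.λ.λ.λ.(λ.λ.1) (λ.0)) (λ.λ.0 1)
  step 1: λ.λ.λ.λ.(λ.λ.1) (λ.0)
  step 2: λ.λ.λ.λ.λ.λ.0

Term B:
  start: (λ.0 0) (λ.λ.1)
  step 1: (λ.λ.1) (λ.λ.1)
  step 2: λ.λ.λ.1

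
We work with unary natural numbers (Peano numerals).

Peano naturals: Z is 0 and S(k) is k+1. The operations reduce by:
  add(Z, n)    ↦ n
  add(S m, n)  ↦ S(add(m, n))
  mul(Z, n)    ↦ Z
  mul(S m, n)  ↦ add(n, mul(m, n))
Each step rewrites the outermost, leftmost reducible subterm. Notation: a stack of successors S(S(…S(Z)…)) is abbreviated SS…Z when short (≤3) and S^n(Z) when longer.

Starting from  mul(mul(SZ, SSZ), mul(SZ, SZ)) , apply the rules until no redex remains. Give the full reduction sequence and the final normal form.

  start: mul(mul(SZ, SSZ), mul(SZ, SZ))
  →1  mul(add(SSZ, mul(Z, SSZ)), mul(SZ, SZ))
  →2  mul(S(add(SZ, mul(Z, SSZ))), mul(SZ, SZ))
  →3  add(mul(SZ, SZ), mul(add(SZ, mul(Z, SSZ)), mul(SZ, SZ)))
  →4  add(add(SZ, mul(Z, SZ)), mul(add(SZ, mul(Z, SSZ)), mul(SZ, SZ)))
  →5  add(S(add(Z, mul(Z, SZ))), mul(add(SZ, mul(Z, SSZ)), mul(SZ, SZ)))
  →6  S(add(add(Z, mul(Z, SZ)), mul(add(SZ, mul(Z, SSZ)), mul(SZ, SZ))))
  →7  S(add(mul(Z, SZ), mul(add(SZ, mul(Z, SSZ)), mul(SZ, SZ))))
  →8  S(add(Z, mul(add(SZ, mul(Z, SSZ)), mul(SZ, SZ))))
  →9  S(mul(add(SZ, mul(Z, SSZ)), mul(SZ, SZ)))
  →10  S(mul(S(add(Z, mul(Z, SSZ))), mul(SZ, SZ)))
  →11  S(add(mul(SZ, SZ), mul(add(Z, mul(Z, SSZ)), mul(SZ, SZ))))
  →12  S(add(add(SZ, mul(Z, SZ)), mul(add(Z, mul(Z, SSZ)), mul(SZ, SZ))))
  →13  S(add(S(add(Z, mul(Z, SZ))), mul(add(Z, mul(Z, SSZ)), mul(SZ, SZ))))
  →14  S(S(add(add(Z, mul(Z, SZ)), mul(add(Z, mul(Z, SSZ)), mul(SZ, SZ)))))
  →15  S(S(add(mul(Z, SZ), mul(add(Z, mul(Z, SSZ)), mul(SZ, SZ)))))
  →16  S(S(add(Z, mul(add(Z, mul(Z, SSZ)), mul(SZ, SZ)))))
  →17  S(S(mul(add(Z, mul(Z, SSZ)), mul(SZ, SZ))))
  →18  S(S(mul(mul(Z, SSZ), mul(SZ, SZ))))
  →19  S(S(mul(Z, mul(SZ, SZ))))
  →20  SSZ

Answer: normal form = SSZ  (in 20 steps)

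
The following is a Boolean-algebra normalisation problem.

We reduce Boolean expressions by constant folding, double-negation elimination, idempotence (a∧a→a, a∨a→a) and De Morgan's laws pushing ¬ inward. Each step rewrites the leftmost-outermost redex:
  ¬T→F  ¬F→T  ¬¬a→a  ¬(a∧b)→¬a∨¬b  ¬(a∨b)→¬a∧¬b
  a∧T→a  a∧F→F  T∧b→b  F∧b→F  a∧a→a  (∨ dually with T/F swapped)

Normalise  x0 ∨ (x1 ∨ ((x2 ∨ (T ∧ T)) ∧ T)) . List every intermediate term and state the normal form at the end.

Answer: normal form = T  (in 5 steps)

Derivation:
  start: x0 ∨ (x1 ∨ ((x2 ∨ (T ∧ T)) ∧ T))
  [1] x0 ∨ (x1 ∨ (x2 ∨ (T ∧ T)))
  [2] x0 ∨ (x1 ∨ (x2 ∨ T))
  [3] x0 ∨ (x1 ∨ T)
  [4] x0 ∨ T
  [5] T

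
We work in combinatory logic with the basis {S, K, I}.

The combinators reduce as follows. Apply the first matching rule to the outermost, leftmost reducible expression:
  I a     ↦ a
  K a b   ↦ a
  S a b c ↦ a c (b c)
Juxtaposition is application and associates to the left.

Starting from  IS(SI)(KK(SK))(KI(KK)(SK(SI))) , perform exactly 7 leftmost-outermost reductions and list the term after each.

Answer: after 7 steps: I(SK(SI))

Derivation:
  start: IS(SI)(KK(SK))(KI(KK)(SK(SI)))
  →1  S(SI)(KK(SK))(KI(KK)(SK(SI)))
  →2  SI(KI(KK)(SK(SI)))(KK(SK)(KI(KK)(SK(SI))))
  →3  I(KK(SK)(KI(KK)(SK(SI))))(KI(KK)(SK(SI))(KK(SK)(KI(KK)(SK(SI)))))
  →4  KK(SK)(KI(KK)(SK(SI)))(KI(KK)(SK(SI))(KK(SK)(KI(KK)(SK(SI)))))
  →5  K(KI(KK)(SK(SI)))(KI(KK)(SK(SI))(KK(SK)(KI(KK)(SK(SI)))))
  →6  KI(KK)(SK(SI))
  →7  I(SK(SI))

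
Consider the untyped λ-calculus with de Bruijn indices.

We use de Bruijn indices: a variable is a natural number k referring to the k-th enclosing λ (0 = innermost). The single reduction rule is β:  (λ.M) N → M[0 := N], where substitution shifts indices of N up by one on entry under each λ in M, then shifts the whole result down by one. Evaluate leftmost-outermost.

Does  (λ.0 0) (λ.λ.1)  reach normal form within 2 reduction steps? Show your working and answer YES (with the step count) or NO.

Answer: YES — reaches normal form λ.λ.λ.1 in 2 ≤ 2 steps

Derivation:
  start: (λ.0 0) (λ.λ.1)
  [1] (λ.λ.1) (λ.λ.1)
  [2] λ.λ.λ.1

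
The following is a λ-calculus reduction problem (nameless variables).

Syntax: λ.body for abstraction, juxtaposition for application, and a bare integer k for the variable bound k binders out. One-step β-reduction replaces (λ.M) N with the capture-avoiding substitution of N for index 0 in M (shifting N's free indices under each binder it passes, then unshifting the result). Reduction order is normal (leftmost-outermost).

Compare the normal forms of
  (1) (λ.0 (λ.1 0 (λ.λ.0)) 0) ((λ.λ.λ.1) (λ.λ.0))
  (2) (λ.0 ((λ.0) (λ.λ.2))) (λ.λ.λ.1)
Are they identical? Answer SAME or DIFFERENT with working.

Answer: DIFFERENT — A ⇓ λ.0, B ⇓ λ.λ.1

Derivation:
Term A:
  start: (λ.0 (λ.1 0 (λ.λ.0)) 0) ((λ.λ.λ.1) (λ.λ.0))
  [1] (λ.λ.λ.1) (λ.λ.0) (λ.(λ.λ.λ.1) (λ.λ.0) 0 (λ.λ.0)) ((λ.λ.λ.1) (λ.λ.0))
  [2] (λ.λ.1) (λ.(λ.λ.λ.1) (λ.λ.0) 0 (λ.λ.0)) ((λ.λ.λ.1) (λ.λ.0))
  [3] (λ.λ.(λ.λ.λ.1) (λ.λ.0) 0 (λ.λ.0)) ((λ.λ.λ.1) (λ.λ.0))
  [4] λ.(λ.λ.λ.1) (λ.λ.0) 0 (λ.λ.0)
  [5] λ.(λ.λ.1) 0 (λ.λ.0)
  [6] λ.(λ.1) (λ.λ.0)
  [7] λ.0

Term B:
  start: (λ.0 ((λ.0) (λ.λ.2))) (λ.λ.λ.1)
  [1] (λ.λ.λ.1) ((λ.0) (λ.λ.λ.λ.λ.1))
  [2] λ.λ.1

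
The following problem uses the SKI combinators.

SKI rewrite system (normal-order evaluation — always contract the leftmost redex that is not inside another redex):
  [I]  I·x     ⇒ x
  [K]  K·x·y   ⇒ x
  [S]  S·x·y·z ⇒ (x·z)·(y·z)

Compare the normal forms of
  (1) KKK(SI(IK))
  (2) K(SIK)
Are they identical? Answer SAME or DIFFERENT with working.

Term A:
  start: KKK(SI(IK))
  [1] K(SI(IK))
  [2] K(SIK)

Term B:
  start: K(SIK)

Answer: SAME — A ⇓ K(SIK), B ⇓ K(SIK)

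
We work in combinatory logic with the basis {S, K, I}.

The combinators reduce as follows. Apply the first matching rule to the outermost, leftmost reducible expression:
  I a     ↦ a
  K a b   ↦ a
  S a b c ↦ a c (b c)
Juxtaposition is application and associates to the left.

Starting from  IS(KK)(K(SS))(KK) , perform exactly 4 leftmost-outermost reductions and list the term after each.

Answer: after 4 steps: K(SS)

Working:
  start: IS(KK)(K(SS))(KK)
  →1  S(KK)(K(SS))(KK)
  →2  KK(KK)(K(SS)(KK))
  →3  K(K(SS)(KK))
  →4  K(SS)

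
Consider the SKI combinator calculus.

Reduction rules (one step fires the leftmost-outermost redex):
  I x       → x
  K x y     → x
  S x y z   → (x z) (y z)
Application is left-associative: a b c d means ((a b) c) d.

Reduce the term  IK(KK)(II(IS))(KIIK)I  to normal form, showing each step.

  start: IK(KK)(II(IS))(KIIK)I
  [1] K(KK)(II(IS))(KIIK)I
  [2] KK(KIIK)I
  [3] KI

Answer: normal form = KI  (in 3 steps)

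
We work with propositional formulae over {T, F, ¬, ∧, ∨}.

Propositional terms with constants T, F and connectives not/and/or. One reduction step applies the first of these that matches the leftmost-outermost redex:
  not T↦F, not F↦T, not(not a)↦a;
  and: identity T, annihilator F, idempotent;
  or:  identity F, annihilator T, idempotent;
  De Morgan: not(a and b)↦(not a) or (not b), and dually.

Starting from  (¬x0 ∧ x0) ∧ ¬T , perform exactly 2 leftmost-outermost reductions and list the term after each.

Answer: after 2 steps: F

Working:
  start: (¬x0 ∧ x0) ∧ ¬T
  step 1: (¬x0 ∧ x0) ∧ F
  step 2: F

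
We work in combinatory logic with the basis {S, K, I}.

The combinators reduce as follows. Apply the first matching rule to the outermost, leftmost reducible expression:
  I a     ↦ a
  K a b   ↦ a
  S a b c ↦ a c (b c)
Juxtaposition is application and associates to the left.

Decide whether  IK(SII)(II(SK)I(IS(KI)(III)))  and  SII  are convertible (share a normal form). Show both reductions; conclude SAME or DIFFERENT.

Answer: SAME — A ⇓ SII, B ⇓ SII

Derivation:
Term A:
  start: IK(SII)(II(SK)I(IS(KI)(III)))
  step 1: K(SII)(II(SK)I(IS(KI)(III)))
  step 2: SII

Term B:
  start: SII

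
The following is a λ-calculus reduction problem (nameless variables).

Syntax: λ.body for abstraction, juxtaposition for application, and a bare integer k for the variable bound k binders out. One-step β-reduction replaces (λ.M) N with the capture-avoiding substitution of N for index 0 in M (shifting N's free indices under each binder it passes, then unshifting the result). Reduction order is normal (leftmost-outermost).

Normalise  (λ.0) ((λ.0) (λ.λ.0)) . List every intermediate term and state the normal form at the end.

  start: (λ.0) ((λ.0) (λ.λ.0))
  step 1: (λ.0) (λ.λ.0)
  step 2: λ.λ.0

Answer: normal form = λ.λ.0  (in 2 steps)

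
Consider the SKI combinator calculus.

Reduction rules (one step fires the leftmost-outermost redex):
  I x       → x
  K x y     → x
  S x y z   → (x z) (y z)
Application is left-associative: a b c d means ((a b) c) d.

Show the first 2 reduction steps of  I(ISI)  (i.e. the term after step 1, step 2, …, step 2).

  start: I(ISI)
  [1] ISI
  [2] SI

Answer: after 2 steps: SI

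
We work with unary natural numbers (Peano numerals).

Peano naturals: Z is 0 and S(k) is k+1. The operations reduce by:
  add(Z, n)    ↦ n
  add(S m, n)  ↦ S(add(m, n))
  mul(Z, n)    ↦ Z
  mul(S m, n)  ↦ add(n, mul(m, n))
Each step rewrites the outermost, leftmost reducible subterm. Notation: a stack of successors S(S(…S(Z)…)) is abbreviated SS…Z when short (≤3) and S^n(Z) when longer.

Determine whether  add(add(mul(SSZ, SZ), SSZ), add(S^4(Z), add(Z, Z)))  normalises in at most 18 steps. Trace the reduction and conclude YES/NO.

Answer: NO — after 18 steps the term is S(S(S(S(S(S(S(add(SZ, add(Z, Z))))))))), not yet normal

Working:
  start: add(add(mul(SSZ, SZ), SSZ), add(S^4(Z), add(Z, Z)))
  →1  add(add(add(SZ, mul(SZ, SZ)), SSZ), add(S^4(Z), add(Z, Z)))
  →2  add(add(S(add(Z, mul(SZ, SZ))), SSZ), add(S^4(Z), add(Z, Z)))
  →3  add(S(add(add(Z, mul(SZ, SZ)), SSZ)), add(S^4(Z), add(Z, Z)))
  →4  S(add(add(add(Z, mul(SZ, SZ)), SSZ), add(S^4(Z), add(Z, Z))))
  →5  S(add(add(mul(SZ, SZ), SSZ), add(S^4(Z), add(Z, Z))))
  →6  S(add(add(add(SZ, mul(Z, SZ)), SSZ), add(S^4(Z), add(Z, Z))))
  →7  S(add(add(S(add(Z, mul(Z, SZ))), SSZ), add(S^4(Z), add(Z, Z))))
  →8  S(add(S(add(add(Z, mul(Z, SZ)), SSZ)), add(S^4(Z), add(Z, Z))))
  →9  S(S(add(add(add(Z, mul(Z, SZ)), SSZ), add(S^4(Z), add(Z, Z)))))
  →10  S(S(add(add(mul(Z, SZ), SSZ), add(S^4(Z), add(Z, Z)))))
  →11  S(S(add(add(Z, SSZ), add(S^4(Z), add(Z, Z)))))
  →12  S(S(add(SSZ, add(S^4(Z), add(Z, Z)))))
  →13  S(S(S(add(SZ, add(S^4(Z), add(Z, Z))))))
  →14  S(S(S(S(add(Z, add(S^4(Z), add(Z, Z)))))))
  →15  S(S(S(S(add(S^4(Z), add(Z, Z))))))
  →16  S(S(S(S(S(add(SSSZ, add(Z, Z)))))))
  →17  S(S(S(S(S(S(add(SSZ, add(Z, Z))))))))
  →18  S(S(S(S(S(S(S(add(SZ, add(Z, Z)))))))))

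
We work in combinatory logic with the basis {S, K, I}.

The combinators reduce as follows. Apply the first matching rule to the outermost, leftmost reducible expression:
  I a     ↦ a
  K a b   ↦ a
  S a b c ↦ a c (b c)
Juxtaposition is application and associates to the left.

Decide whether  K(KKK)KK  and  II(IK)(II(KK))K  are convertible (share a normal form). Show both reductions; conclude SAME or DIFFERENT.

Term A:
  start: K(KKK)KK
  [1] KKKK
  [2] KK

Term B:
  start: II(IK)(II(KK))K
  [1] I(IK)(II(KK))K
  [2] IK(II(KK))K
  [3] K(II(KK))K
  [4] II(KK)
  [5] I(KK)
  [6] KK

Answer: SAME — A ⇓ KK, B ⇓ KK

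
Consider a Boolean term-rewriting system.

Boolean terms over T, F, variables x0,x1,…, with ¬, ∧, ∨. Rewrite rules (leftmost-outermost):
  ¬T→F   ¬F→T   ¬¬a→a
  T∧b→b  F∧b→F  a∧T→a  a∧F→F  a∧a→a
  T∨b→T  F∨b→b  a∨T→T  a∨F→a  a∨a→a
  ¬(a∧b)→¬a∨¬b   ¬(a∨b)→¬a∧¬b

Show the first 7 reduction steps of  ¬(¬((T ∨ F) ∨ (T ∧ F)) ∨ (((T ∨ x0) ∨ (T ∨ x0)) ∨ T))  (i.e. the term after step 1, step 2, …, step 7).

Answer: after 7 steps: (¬(T ∨ x0) ∧ ¬(T ∨ x0)) ∧ ¬T

Working:
  start: ¬(¬((T ∨ F) ∨ (T ∧ F)) ∨ (((T ∨ x0) ∨ (T ∨ x0)) ∨ T))
  step 1: ¬¬((T ∨ F) ∨ (T ∧ F)) ∧ ¬(((T ∨ x0) ∨ (T ∨ x0)) ∨ T)
  step 2: ((T ∨ F) ∨ (T ∧ F)) ∧ ¬(((T ∨ x0) ∨ (T ∨ x0)) ∨ T)
  step 3: (T ∨ (T ∧ F)) ∧ ¬(((T ∨ x0) ∨ (T ∨ x0)) ∨ T)
  step 4: T ∧ ¬(((T ∨ x0) ∨ (T ∨ x0)) ∨ T)
  step 5: ¬(((T ∨ x0) ∨ (T ∨ x0)) ∨ T)
  step 6: ¬((T ∨ x0) ∨ (T ∨ x0)) ∧ ¬T
  step 7: (¬(T ∨ x0) ∧ ¬(T ∨ x0)) ∧ ¬T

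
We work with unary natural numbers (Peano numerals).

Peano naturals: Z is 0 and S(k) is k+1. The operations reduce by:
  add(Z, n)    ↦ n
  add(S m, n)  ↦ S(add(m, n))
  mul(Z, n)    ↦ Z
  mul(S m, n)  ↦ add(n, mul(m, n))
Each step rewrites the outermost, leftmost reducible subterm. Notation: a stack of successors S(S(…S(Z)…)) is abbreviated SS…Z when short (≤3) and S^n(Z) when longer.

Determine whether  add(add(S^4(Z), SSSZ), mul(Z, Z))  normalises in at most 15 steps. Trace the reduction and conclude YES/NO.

Answer: YES — reaches normal form S^7(Z) in 14 ≤ 15 steps

Reduction:
  start: add(add(S^4(Z), SSSZ), mul(Z, Z))
  step 1: add(S(add(SSSZ, SSSZ)), mul(Z, Z))
  step 2: S(add(add(SSSZ, SSSZ), mul(Z, Z)))
  step 3: S(add(S(add(SSZ, SSSZ)), mul(Z, Z)))
  step 4: S(S(add(add(SSZ, SSSZ), mul(Z, Z))))
  step 5: S(S(add(S(add(SZ, SSSZ)), mul(Z, Z))))
  step 6: S(S(S(add(add(SZ, SSSZ), mul(Z, Z)))))
  step 7: S(S(S(add(S(add(Z, SSSZ)), mul(Z, Z)))))
  step 8: S(S(S(S(add(add(Z, SSSZ), mul(Z, Z))))))
  step 9: S(S(S(S(add(SSSZ, mul(Z, Z))))))
  step 10: S(S(S(S(S(add(SSZ, mul(Z, Z)))))))
  step 11: S(S(S(S(S(S(add(SZ, mul(Z, Z))))))))
  step 12: S(S(S(S(S(S(S(add(Z, mul(Z, Z)))))))))
  step 13: S(S(S(S(S(S(S(mul(Z, Z))))))))
  step 14: S^7(Z)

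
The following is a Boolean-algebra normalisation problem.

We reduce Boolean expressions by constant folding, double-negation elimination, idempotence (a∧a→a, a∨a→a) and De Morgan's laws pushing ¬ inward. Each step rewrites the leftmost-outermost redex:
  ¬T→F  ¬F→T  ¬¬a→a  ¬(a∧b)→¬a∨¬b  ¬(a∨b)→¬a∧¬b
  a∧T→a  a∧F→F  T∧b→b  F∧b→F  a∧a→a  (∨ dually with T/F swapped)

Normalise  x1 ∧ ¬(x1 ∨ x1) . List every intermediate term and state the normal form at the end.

Answer: normal form = x1 ∧ ¬x1  (in 2 steps)

Working:
  start: x1 ∧ ¬(x1 ∨ x1)
  [1] x1 ∧ (¬x1 ∧ ¬x1)
  [2] x1 ∧ ¬x1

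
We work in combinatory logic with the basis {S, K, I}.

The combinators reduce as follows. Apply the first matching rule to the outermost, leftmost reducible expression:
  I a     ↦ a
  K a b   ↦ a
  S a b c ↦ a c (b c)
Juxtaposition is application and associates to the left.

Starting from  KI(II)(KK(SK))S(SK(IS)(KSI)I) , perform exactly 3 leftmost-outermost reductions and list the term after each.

  start: KI(II)(KK(SK))S(SK(IS)(KSI)I)
  [1] I(KK(SK))S(SK(IS)(KSI)I)
  [2] KK(SK)S(SK(IS)(KSI)I)
  [3] KS(SK(IS)(KSI)I)

Answer: after 3 steps: KS(SK(IS)(KSI)I)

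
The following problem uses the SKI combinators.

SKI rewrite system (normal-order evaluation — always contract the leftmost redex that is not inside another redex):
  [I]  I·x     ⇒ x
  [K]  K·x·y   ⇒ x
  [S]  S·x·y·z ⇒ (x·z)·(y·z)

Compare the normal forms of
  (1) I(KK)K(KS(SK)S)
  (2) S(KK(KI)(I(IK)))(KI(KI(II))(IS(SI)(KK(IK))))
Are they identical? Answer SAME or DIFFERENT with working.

Term A:
  start: I(KK)K(KS(SK)S)
  →1  KKK(KS(SK)S)
  →2  K(KS(SK)S)
  →3  K(SS)

Term B:
  start: S(KK(KI)(I(IK)))(KI(KI(II))(IS(SI)(KK(IK))))
  →1  S(K(I(IK)))(KI(KI(II))(IS(SI)(KK(IK))))
  →2  S(K(IK))(KI(KI(II))(IS(SI)(KK(IK))))
  →3  S(KK)(KI(KI(II))(IS(SI)(KK(IK))))
  →4  S(KK)(I(IS(SI)(KK(IK))))
  →5  S(KK)(IS(SI)(KK(IK)))
  →6  S(KK)(S(SI)(KK(IK)))
  →7  S(KK)(S(SI)K)

Answer: DIFFERENT — A ⇓ K(SS), B ⇓ S(KK)(S(SI)K)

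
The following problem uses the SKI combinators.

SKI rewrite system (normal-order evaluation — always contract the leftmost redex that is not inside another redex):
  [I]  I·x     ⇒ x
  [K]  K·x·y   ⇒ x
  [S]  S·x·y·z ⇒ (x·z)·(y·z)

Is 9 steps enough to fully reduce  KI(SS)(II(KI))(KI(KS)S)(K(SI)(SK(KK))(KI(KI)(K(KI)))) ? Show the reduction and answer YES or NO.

Answer: YES — reaches normal form SI(K(KI)) in 9 ≤ 9 steps

Working:
  start: KI(SS)(II(KI))(KI(KS)S)(K(SI)(SK(KK))(KI(KI)(K(KI))))
  →1  I(II(KI))(KI(KS)S)(K(SI)(SK(KK))(KI(KI)(K(KI))))
  →2  II(KI)(KI(KS)S)(K(SI)(SK(KK))(KI(KI)(K(KI))))
  →3  I(KI)(KI(KS)S)(K(SI)(SK(KK))(KI(KI)(K(KI))))
  →4  KI(KI(KS)S)(K(SI)(SK(KK))(KI(KI)(K(KI))))
  →5  I(K(SI)(SK(KK))(KI(KI)(K(KI))))
  →6  K(SI)(SK(KK))(KI(KI)(K(KI)))
  →7  SI(KI(KI)(K(KI)))
  →8  SI(I(K(KI)))
  →9  SI(K(KI))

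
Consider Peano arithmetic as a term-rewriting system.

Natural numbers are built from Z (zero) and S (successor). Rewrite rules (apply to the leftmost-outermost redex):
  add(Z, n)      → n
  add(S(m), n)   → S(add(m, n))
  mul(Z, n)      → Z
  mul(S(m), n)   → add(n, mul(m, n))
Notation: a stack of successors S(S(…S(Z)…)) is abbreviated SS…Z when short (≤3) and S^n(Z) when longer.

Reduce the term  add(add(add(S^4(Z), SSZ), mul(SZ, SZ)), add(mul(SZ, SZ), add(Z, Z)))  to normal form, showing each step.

Answer: normal form = S^8(Z)  (in 31 steps)

Derivation:
  start: add(add(add(S^4(Z), SSZ), mul(SZ, SZ)), add(mul(SZ, SZ), add(Z, Z)))
  →1  add(add(S(add(SSSZ, SSZ)), mul(SZ, SZ)), add(mul(SZ, SZ), add(Z, Z)))
  →2  add(S(add(add(SSSZ, SSZ), mul(SZ, SZ))), add(mul(SZ, SZ), add(Z, Z)))
  →3  S(add(add(add(SSSZ, SSZ), mul(SZ, SZ)), add(mul(SZ, SZ), add(Z, Z))))
  →4  S(add(add(S(add(SSZ, SSZ)), mul(SZ, SZ)), add(mul(SZ, SZ), add(Z, Z))))
  →5  S(add(S(add(add(SSZ, SSZ), mul(SZ, SZ))), add(mul(SZ, SZ), add(Z, Z))))
  →6  S(S(add(add(add(SSZ, SSZ), mul(SZ, SZ)), add(mul(SZ, SZ), add(Z, Z)))))
  →7  S(S(add(add(S(add(SZ, SSZ)), mul(SZ, SZ)), add(mul(SZ, SZ), add(Z, Z)))))
  →8  S(S(add(S(add(add(SZ, SSZ), mul(SZ, SZ))), add(mul(SZ, SZ), add(Z, Z)))))
  →9  S(S(S(add(add(add(SZ, SSZ), mul(SZ, SZ)), add(mul(SZ, SZ), add(Z, Z))))))
  →10  S(S(S(add(add(S(add(Z, SSZ)), mul(SZ, SZ)), add(mul(SZ, SZ), add(Z, Z))))))
  →11  S(S(S(add(S(add(add(Z, SSZ), mul(SZ, SZ))), add(mul(SZ, SZ), add(Z, Z))))))
  →12  S(S(S(S(add(add(add(Z, SSZ), mul(SZ, SZ)), add(mul(SZ, SZ), add(Z, Z)))))))
  →13  S(S(S(S(add(add(SSZ, mul(SZ, SZ)), add(mul(SZ, SZ), add(Z, Z)))))))
  →14  S(S(S(S(add(S(add(SZ, mul(SZ, SZ))), add(mul(SZ, SZ), add(Z, Z)))))))
  →15  S(S(S(S(S(add(add(SZ, mul(SZ, SZ)), add(mul(SZ, SZ), add(Z, Z))))))))
  →16  S(S(S(S(S(add(S(add(Z, mul(SZ, SZ))), add(mul(SZ, SZ), add(Z, Z))))))))
  →17  S(S(S(S(S(S(add(add(Z, mul(SZ, SZ)), add(mul(SZ, SZ), add(Z, Z)))))))))
  →18  S(S(S(S(S(S(add(mul(SZ, SZ), add(mul(SZ, SZ), add(Z, Z)))))))))
  →19  S(S(S(S(S(S(add(add(SZ, mul(Z, SZ)), add(mul(SZ, SZ), add(Z, Z)))))))))
  →20  S(S(S(S(S(S(add(S(add(Z, mul(Z, SZ))), add(mul(SZ, SZ), add(Z, Z)))))))))
  →21  S(S(S(S(S(S(S(add(add(Z, mul(Z, SZ)), add(mul(SZ, SZ), add(Z, Z))))))))))
  →22  S(S(S(S(S(S(S(add(mul(Z, SZ), add(mul(SZ, SZ), add(Z, Z))))))))))
  →23  S(S(S(S(S(S(S(add(Z, add(mul(SZ, SZ), add(Z, Z))))))))))
  →24  S(S(S(S(S(S(S(add(mul(SZ, SZ), add(Z, Z)))))))))
  →25  S(S(S(S(S(S(S(add(add(SZ, mul(Z, SZ)), add(Z, Z)))))))))
  →26  S(S(S(S(S(S(S(add(S(add(Z, mul(Z, SZ))), add(Z, Z)))))))))
  →27  S(S(S(S(S(S(S(S(add(add(Z, mul(Z, SZ)), add(Z, Z))))))))))
  →28  S(S(S(S(S(S(S(S(add(mul(Z, SZ), add(Z, Z))))))))))
  →29  S(S(S(S(S(S(S(S(add(Z, add(Z, Z))))))))))
  →30  S(S(S(S(S(S(S(S(add(Z, Z)))))))))
  →31  S^8(Z)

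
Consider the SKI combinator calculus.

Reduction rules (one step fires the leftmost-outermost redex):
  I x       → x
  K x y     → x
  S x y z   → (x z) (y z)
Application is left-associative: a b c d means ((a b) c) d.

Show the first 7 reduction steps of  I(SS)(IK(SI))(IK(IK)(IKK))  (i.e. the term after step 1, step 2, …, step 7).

  start: I(SS)(IK(SI))(IK(IK)(IKK))
  step 1: SS(IK(SI))(IK(IK)(IKK))
  step 2: S(IK(IK)(IKK))(IK(SI)(IK(IK)(IKK)))
  step 3: S(K(IK)(IKK))(IK(SI)(IK(IK)(IKK)))
  step 4: S(IK)(IK(SI)(IK(IK)(IKK)))
  step 5: SK(IK(SI)(IK(IK)(IKK)))
  step 6: SK(K(SI)(IK(IK)(IKK)))
  step 7: SK(SI)

Answer: after 7 steps: SK(SI)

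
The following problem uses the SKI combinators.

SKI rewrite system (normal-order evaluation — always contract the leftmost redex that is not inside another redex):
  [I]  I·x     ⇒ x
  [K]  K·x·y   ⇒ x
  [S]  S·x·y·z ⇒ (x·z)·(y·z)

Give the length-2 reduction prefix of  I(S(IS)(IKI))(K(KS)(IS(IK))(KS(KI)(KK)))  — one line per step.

Answer: after 2 steps: IS(K(KS)(IS(IK))(KS(KI)(KK)))(IKI(K(KS)(IS(IK))(KS(KI)(KK))))

Working:
  start: I(S(IS)(IKI))(K(KS)(IS(IK))(KS(KI)(KK)))
  →1  S(IS)(IKI)(K(KS)(IS(IK))(KS(KI)(KK)))
  →2  IS(K(KS)(IS(IK))(KS(KI)(KK)))(IKI(K(KS)(IS(IK))(KS(KI)(KK))))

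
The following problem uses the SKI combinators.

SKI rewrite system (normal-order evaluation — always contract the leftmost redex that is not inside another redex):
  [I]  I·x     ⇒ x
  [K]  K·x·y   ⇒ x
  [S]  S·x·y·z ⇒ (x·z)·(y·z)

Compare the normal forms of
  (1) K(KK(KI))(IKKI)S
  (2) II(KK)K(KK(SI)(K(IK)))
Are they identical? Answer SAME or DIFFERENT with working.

Answer: DIFFERENT — A ⇓ KS, B ⇓ K(K(KK))

Derivation:
Term A:
  start: K(KK(KI))(IKKI)S
  [1] KK(KI)S
  [2] KS

Term B:
  start: II(KK)K(KK(SI)(K(IK)))
  [1] I(KK)K(KK(SI)(K(IK)))
  [2] KKK(KK(SI)(K(IK)))
  [3] K(KK(SI)(K(IK)))
  [4] K(K(K(IK)))
  [5] K(K(KK))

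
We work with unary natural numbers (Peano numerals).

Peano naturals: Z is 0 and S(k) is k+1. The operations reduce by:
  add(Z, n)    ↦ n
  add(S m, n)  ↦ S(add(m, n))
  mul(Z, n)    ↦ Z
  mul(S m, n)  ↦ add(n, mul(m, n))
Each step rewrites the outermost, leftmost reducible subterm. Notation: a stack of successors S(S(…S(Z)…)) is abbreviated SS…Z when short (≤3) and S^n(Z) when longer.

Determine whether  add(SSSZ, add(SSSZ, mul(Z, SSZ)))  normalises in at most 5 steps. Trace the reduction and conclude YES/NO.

Answer: NO — after 5 steps the term is S(S(S(S(add(SSZ, mul(Z, SSZ)))))), not yet normal

Reduction:
  start: add(SSSZ, add(SSSZ, mul(Z, SSZ)))
  step 1: S(add(SSZ, add(SSSZ, mul(Z, SSZ))))
  step 2: S(S(add(SZ, add(SSSZ, mul(Z, SSZ)))))
  step 3: S(S(S(add(Z, add(SSSZ, mul(Z, SSZ))))))
  step 4: S(S(S(add(SSSZ, mul(Z, SSZ)))))
  step 5: S(S(S(S(add(SSZ, mul(Z, SSZ))))))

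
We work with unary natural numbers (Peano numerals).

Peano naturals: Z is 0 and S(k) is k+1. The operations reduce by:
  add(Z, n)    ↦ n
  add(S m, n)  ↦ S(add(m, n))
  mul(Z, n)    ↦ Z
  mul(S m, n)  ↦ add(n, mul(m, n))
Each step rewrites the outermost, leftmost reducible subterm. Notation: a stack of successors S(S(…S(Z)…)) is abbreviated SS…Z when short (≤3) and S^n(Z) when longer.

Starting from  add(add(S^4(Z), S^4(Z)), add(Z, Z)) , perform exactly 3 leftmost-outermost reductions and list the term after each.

  start: add(add(S^4(Z), S^4(Z)), add(Z, Z))
  step 1: add(S(add(SSSZ, S^4(Z))), add(Z, Z))
  step 2: S(add(add(SSSZ, S^4(Z)), add(Z, Z)))
  step 3: S(add(S(add(SSZ, S^4(Z))), add(Z, Z)))

Answer: after 3 steps: S(add(S(add(SSZ, S^4(Z))), add(Z, Z)))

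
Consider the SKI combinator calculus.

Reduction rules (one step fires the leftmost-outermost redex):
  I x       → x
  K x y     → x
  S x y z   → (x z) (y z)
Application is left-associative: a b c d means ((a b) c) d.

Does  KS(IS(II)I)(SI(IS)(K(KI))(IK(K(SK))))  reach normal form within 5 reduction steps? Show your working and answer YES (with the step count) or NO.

Answer: YES — reaches normal form SI in 5 ≤ 5 steps

Derivation:
  start: KS(IS(II)I)(SI(IS)(K(KI))(IK(K(SK))))
  step 1: S(SI(IS)(K(KI))(IK(K(SK))))
  step 2: S(I(K(KI))(IS(K(KI)))(IK(K(SK))))
  step 3: S(K(KI)(IS(K(KI)))(IK(K(SK))))
  step 4: S(KI(IK(K(SK))))
  step 5: SI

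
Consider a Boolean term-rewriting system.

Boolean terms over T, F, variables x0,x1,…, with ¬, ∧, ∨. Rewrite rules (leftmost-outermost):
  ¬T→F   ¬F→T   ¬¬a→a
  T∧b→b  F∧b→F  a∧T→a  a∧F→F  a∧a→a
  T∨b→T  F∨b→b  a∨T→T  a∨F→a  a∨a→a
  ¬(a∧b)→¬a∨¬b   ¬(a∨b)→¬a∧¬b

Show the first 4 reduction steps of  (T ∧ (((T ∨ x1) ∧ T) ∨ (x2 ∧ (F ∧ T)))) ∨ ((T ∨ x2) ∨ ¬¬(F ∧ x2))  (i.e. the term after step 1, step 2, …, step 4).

  start: (T ∧ (((T ∨ x1) ∧ T) ∨ (x2 ∧ (F ∧ T)))) ∨ ((T ∨ x2) ∨ ¬¬(F ∧ x2))
  step 1: (((T ∨ x1) ∧ T) ∨ (x2 ∧ (F ∧ T))) ∨ ((T ∨ x2) ∨ ¬¬(F ∧ x2))
  step 2: ((T ∨ x1) ∨ (x2 ∧ (F ∧ T))) ∨ ((T ∨ x2) ∨ ¬¬(F ∧ x2))
  step 3: (T ∨ (x2 ∧ (F ∧ T))) ∨ ((T ∨ x2) ∨ ¬¬(F ∧ x2))
  step 4: T ∨ ((T ∨ x2) ∨ ¬¬(F ∧ x2))

Answer: after 4 steps: T ∨ ((T ∨ x2) ∨ ¬¬(F ∧ x2))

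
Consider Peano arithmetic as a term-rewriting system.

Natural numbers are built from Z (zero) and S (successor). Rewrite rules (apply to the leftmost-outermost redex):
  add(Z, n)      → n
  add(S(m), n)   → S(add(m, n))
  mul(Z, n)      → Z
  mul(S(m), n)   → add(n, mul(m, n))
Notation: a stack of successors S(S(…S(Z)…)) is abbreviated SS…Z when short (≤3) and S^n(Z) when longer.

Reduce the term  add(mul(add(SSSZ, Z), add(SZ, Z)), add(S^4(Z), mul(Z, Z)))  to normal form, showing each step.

  start: add(mul(add(SSSZ, Z), add(SZ, Z)), add(S^4(Z), mul(Z, Z)))
  step 1: add(mul(S(add(SSZ, Z)), add(SZ, Z)), add(S^4(Z), mul(Z, Z)))
  step 2: add(add(add(SZ, Z), mul(add(SSZ, Z), add(SZ, Z))), add(S^4(Z), mul(Z, Z)))
  step 3: add(add(S(add(Z, Z)), mul(add(SSZ, Z), add(SZ, Z))), add(S^4(Z), mul(Z, Z)))
  step 4: add(S(add(add(Z, Z), mul(add(SSZ, Z), add(SZ, Z)))), add(S^4(Z), mul(Z, Z)))
  step 5: S(add(add(add(Z, Z), mul(add(SSZ, Z), add(SZ, Z))), add(S^4(Z), mul(Z, Z))))
  step 6: S(add(add(Z, mul(add(SSZ, Z), add(SZ, Z))), add(S^4(Z), mul(Z, Z))))
  step 7: S(add(mul(add(SSZ, Z), add(SZ, Z)), add(S^4(Z), mul(Z, Z))))
  step 8: S(add(mul(S(add(SZ, Z)), add(SZ, Z)), add(S^4(Z), mul(Z, Z))))
  step 9: S(add(add(add(SZ, Z), mul(add(SZ, Z), add(SZ, Z))), add(S^4(Z), mul(Z, Z))))
  step 10: S(add(add(S(add(Z, Z)), mul(add(SZ, Z), add(SZ, Z))), add(S^4(Z), mul(Z, Z))))
  step 11: S(add(S(add(add(Z, Z), mul(add(SZ, Z), add(SZ, Z)))), add(S^4(Z), mul(Z, Z))))
  step 12: S(S(add(add(add(Z, Z), mul(add(SZ, Z), add(SZ, Z))), add(S^4(Z), mul(Z, Z)))))
  step 13: S(S(add(add(Z, mul(add(SZ, Z), add(SZ, Z))), add(S^4(Z), mul(Z, Z)))))
  step 14: S(S(add(mul(add(SZ, Z), add(SZ, Z)), add(S^4(Z), mul(Z, Z)))))
  step 15: S(S(add(mul(S(add(Z, Z)), add(SZ, Z)), add(S^4(Z), mul(Z, Z)))))
  step 16: S(S(add(add(add(SZ, Z), mul(add(Z, Z), add(SZ, Z))), add(S^4(Z), mul(Z, Z)))))
  step 17: S(S(add(add(S(add(Z, Z)), mul(add(Z, Z), add(SZ, Z))), add(S^4(Z), mul(Z, Z)))))
  step 18: S(S(add(S(add(add(Z, Z), mul(add(Z, Z), add(SZ, Z)))), add(S^4(Z), mul(Z, Z)))))
  step 19: S(S(S(add(add(add(Z, Z), mul(add(Z, Z), add(SZ, Z))), add(S^4(Z), mul(Z, Z))))))
  step 20: S(S(S(add(add(Z, mul(add(Z, Z), add(SZ, Z))), add(S^4(Z), mul(Z, Z))))))
  step 21: S(S(S(add(mul(add(Z, Z), add(SZ, Z)), add(S^4(Z), mul(Z, Z))))))
  step 22: S(S(S(add(mul(Z, add(SZ, Z)), add(S^4(Z), mul(Z, Z))))))
  step 23: S(S(S(add(Z, add(S^4(Z), mul(Z, Z))))))
  step 24: S(S(S(add(S^4(Z), mul(Z, Z)))))
  step 25: S(S(S(S(add(SSSZ, mul(Z, Z))))))
  step 26: S(S(S(S(S(add(SSZ, mul(Z, Z)))))))
  step 27: S(S(S(S(S(S(add(SZ, mul(Z, Z))))))))
  step 28: S(S(S(S(S(S(S(add(Z, mul(Z, Z)))))))))
  step 29: S(S(S(S(S(S(S(mul(Z, Z))))))))
  step 30: S^7(Z)

Answer: normal form = S^7(Z)  (in 30 steps)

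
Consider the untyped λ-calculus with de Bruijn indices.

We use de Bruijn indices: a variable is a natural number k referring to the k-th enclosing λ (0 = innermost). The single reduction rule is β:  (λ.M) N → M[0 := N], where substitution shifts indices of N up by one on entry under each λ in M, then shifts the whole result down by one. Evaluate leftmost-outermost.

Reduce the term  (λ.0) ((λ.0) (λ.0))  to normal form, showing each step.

  start: (λ.0) ((λ.0) (λ.0))
  step 1: (λ.0) (λ.0)
  step 2: λ.0

Answer: normal form = λ.0  (in 2 steps)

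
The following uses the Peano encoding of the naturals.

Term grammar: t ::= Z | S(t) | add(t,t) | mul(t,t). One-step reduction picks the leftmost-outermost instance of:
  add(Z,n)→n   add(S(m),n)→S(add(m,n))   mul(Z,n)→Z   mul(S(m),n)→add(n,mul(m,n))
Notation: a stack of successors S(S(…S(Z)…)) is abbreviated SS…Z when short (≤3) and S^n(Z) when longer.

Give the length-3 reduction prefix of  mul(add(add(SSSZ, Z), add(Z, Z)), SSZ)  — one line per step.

Answer: after 3 steps: add(SSZ, mul(add(add(SSZ, Z), add(Z, Z)), SSZ))

Derivation:
  start: mul(add(add(SSSZ, Z), add(Z, Z)), SSZ)
  step 1: mul(add(S(add(SSZ, Z)), add(Z, Z)), SSZ)
  step 2: mul(S(add(add(SSZ, Z), add(Z, Z))), SSZ)
  step 3: add(SSZ, mul(add(add(SSZ, Z), add(Z, Z)), SSZ))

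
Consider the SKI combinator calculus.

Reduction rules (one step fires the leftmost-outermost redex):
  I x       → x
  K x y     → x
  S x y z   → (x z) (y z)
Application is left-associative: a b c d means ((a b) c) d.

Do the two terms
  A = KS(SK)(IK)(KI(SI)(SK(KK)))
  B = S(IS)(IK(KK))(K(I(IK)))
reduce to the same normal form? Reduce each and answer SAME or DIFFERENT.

Term A:
  start: KS(SK)(IK)(KI(SI)(SK(KK)))
  →1  S(IK)(KI(SI)(SK(KK)))
  →2  SK(KI(SI)(SK(KK)))
  →3  SK(I(SK(KK)))
  →4  SK(SK(KK))

Term B:
  start: S(IS)(IK(KK))(K(I(IK)))
  →1  IS(K(I(IK)))(IK(KK)(K(I(IK))))
  →2  S(K(I(IK)))(IK(KK)(K(I(IK))))
  →3  S(K(IK))(IK(KK)(K(I(IK))))
  →4  S(KK)(IK(KK)(K(I(IK))))
  →5  S(KK)(K(KK)(K(I(IK))))
  →6  S(KK)(KK)

Answer: DIFFERENT — A ⇓ SK(SK(KK)), B ⇓ S(KK)(KK)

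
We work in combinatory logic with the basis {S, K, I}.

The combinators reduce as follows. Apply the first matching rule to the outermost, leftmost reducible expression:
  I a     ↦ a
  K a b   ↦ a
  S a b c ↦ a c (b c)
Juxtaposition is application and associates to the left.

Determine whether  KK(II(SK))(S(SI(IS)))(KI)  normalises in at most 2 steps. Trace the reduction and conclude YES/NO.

  start: KK(II(SK))(S(SI(IS)))(KI)
  [1] K(S(SI(IS)))(KI)
  [2] S(SI(IS))

Answer: NO — after 2 steps the term is S(SI(IS)), not yet normal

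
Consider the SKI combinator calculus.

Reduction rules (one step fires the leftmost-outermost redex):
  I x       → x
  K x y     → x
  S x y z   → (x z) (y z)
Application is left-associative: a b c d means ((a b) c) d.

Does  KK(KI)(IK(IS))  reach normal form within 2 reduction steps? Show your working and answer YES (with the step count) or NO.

Answer: NO — after 2 steps the term is K(K(IS)), not yet normal

Working:
  start: KK(KI)(IK(IS))
  [1] K(IK(IS))
  [2] K(K(IS))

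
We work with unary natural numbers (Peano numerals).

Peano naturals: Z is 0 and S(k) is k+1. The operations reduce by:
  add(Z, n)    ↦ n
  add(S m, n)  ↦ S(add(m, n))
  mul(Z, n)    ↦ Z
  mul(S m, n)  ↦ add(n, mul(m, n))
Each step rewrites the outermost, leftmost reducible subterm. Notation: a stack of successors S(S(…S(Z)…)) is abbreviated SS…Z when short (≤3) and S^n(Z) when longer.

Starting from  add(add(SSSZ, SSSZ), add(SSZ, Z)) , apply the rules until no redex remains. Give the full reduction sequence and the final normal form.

Answer: normal form = S^8(Z)  (in 14 steps)

Reduction:
  start: add(add(SSSZ, SSSZ), add(SSZ, Z))
  step 1: add(S(add(SSZ, SSSZ)), add(SSZ, Z))
  step 2: S(add(add(SSZ, SSSZ), add(SSZ, Z)))
  step 3: S(add(S(add(SZ, SSSZ)), add(SSZ, Z)))
  step 4: S(S(add(add(SZ, SSSZ), add(SSZ, Z))))
  step 5: S(S(add(S(add(Z, SSSZ)), add(SSZ, Z))))
  step 6: S(S(S(add(add(Z, SSSZ), add(SSZ, Z)))))
  step 7: S(S(S(add(SSSZ, add(SSZ, Z)))))
  step 8: S(S(S(S(add(SSZ, add(SSZ, Z))))))
  step 9: S(S(S(S(S(add(SZ, add(SSZ, Z)))))))
  step 10: S(S(S(S(S(S(add(Z, add(SSZ, Z))))))))
  step 11: S(S(S(S(S(S(add(SSZ, Z)))))))
  step 12: S(S(S(S(S(S(S(add(SZ, Z))))))))
  step 13: S(S(S(S(S(S(S(S(add(Z, Z)))))))))
  step 14: S^8(Z)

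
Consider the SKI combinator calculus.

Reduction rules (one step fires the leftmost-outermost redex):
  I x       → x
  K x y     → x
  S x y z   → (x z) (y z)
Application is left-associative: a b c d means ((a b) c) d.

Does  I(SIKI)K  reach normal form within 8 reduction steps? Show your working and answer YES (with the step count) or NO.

Answer: YES — reaches normal form I in 5 ≤ 8 steps

Working:
  start: I(SIKI)K
  step 1: SIKIK
  step 2: II(KI)K
  step 3: I(KI)K
  step 4: KIK
  step 5: I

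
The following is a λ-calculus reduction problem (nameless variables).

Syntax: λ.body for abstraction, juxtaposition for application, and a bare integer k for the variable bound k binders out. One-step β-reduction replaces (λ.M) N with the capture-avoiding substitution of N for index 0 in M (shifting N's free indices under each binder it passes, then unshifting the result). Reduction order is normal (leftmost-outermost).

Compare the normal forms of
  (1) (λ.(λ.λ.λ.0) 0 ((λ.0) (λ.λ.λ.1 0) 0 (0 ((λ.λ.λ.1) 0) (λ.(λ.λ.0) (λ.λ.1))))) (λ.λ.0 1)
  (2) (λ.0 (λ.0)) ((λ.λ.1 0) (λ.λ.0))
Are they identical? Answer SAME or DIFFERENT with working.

Answer: SAME — A ⇓ λ.0, B ⇓ λ.0

Working:
Term A:
  start: (λ.(λ.λ.λ.0) 0 ((λ.0) (λ.λ.λ.1 0) 0 (0 ((λ.λ.λ.1) 0) (λ.(λ.λ.0) (λ.λ.1))))) (λ.λ.0 1)
  step 1: (λ.λ.λ.0) (λ.λ.0 1) ((λ.0) (λ.λ.λ.1 0) (λ.λ.0 1) ((λ.λ.0 1) ((λ.λ.λ.1) (λ.λ.0 1)) (λ.(λ.λ.0) (λ.λ.1))))
  step 2: (λ.λ.0) ((λ.0) (λ.λ.λ.1 0) (λ.λ.0 1) ((λ.λ.0 1) ((λ.λ.λ.1) (λ.λ.0 1)) (λ.(λ.λ.0) (λ.λ.1))))
  step 3: λ.0

Term B:
  start: (λ.0 (λ.0)) ((λ.λ.1 0) (λ.λ.0))
  step 1: (λ.λ.1 0) (λ.λ.0) (λ.0)
  step 2: (λ.(λ.λ.0) 0) (λ.0)
  step 3: (λ.λ.0) (λ.0)
  step 4: λ.0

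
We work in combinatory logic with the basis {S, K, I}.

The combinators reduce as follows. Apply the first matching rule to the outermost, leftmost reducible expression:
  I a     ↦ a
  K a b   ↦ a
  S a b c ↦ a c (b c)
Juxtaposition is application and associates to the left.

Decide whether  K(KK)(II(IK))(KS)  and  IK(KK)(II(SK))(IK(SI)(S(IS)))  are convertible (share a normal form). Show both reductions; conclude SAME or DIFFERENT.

Term A:
  start: K(KK)(II(IK))(KS)
  [1] KK(KS)
  [2] K

Term B:
  start: IK(KK)(II(SK))(IK(SI)(S(IS)))
  [1] K(KK)(II(SK))(IK(SI)(S(IS)))
  [2] KK(IK(SI)(S(IS)))
  [3] K

Answer: SAME — A ⇓ K, B ⇓ K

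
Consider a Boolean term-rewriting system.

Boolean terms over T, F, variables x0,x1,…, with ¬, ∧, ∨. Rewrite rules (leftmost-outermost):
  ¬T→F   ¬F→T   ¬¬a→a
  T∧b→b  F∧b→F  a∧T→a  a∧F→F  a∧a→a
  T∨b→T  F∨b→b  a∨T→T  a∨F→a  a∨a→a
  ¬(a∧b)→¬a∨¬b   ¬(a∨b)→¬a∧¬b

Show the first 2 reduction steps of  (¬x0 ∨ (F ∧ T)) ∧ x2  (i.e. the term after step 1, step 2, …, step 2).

Answer: after 2 steps: ¬x0 ∧ x2

Working:
  start: (¬x0 ∨ (F ∧ T)) ∧ x2
  step 1: (¬x0 ∨ F) ∧ x2
  step 2: ¬x0 ∧ x2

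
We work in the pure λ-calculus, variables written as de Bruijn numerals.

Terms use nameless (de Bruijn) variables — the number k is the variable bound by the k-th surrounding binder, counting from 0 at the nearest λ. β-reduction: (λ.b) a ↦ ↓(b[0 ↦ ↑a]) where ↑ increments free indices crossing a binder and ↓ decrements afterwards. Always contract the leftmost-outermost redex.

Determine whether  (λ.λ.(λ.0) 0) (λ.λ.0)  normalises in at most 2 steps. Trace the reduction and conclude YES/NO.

  start: (λ.λ.(λ.0) 0) (λ.λ.0)
  step 1: λ.(λ.0) 0
  step 2: λ.0

Answer: YES — reaches normal form λ.0 in 2 ≤ 2 steps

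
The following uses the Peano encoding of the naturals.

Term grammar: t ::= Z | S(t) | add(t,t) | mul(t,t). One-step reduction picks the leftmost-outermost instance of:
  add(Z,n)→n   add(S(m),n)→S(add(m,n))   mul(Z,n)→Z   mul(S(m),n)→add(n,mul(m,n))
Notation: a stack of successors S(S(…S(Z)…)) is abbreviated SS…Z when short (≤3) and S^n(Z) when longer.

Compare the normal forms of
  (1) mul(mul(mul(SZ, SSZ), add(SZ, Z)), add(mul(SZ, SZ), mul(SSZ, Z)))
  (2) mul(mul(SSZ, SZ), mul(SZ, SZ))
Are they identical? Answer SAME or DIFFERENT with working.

Answer: SAME — A ⇓ SSZ, B ⇓ SSZ

Derivation:
Term A:
  start: mul(mul(mul(SZ, SSZ), add(SZ, Z)), add(mul(SZ, SZ), mul(SSZ, Z)))
  [1] mul(mul(add(SSZ, mul(Z, SSZ)), add(SZ, Z)), add(mul(SZ, SZ), mul(SSZ, Z)))
  [2] mul(mul(S(add(SZ, mul(Z, SSZ))), add(SZ, Z)), add(mul(SZ, SZ), mul(SSZ, Z)))
  [3] mul(add(add(SZ, Z), mul(add(SZ, mul(Z, SSZ)), add(SZ, Z))), add(mul(SZ, SZ), mul(SSZ, Z)))
  [4] mul(add(S(add(Z, Z)), mul(add(SZ, mul(Z, SSZ)), add(SZ, Z))), add(mul(SZ, SZ), mul(SSZ, Z)))
  [5] mul(S(add(add(Z, Z), mul(add(SZ, mul(Z, SSZ)), add(SZ, Z)))), add(mul(SZ, SZ), mul(SSZ, Z)))
  [6] add(add(mul(SZ, SZ), mul(SSZ, Z)), mul(add(add(Z, Z), mul(add(SZ, mul(Z, SSZ)), add(SZ, Z))), add(mul(SZ, SZ), mul(SSZ, Z))))
  [7] add(add(add(SZ, mul(Z, SZ)), mul(SSZ, Z)), mul(add(add(Z, Z), mul(add(SZ, mul(Z, SSZ)), add(SZ, Z))), add(mul(SZ, SZ), mul(SSZ, Z))))
  [8] add(add(S(add(Z, mul(Z, SZ))), mul(SSZ, Z)), mul(add(add(Z, Z), mul(add(SZ, mul(Z, SSZ)), add(SZ, Z))), add(mul(SZ, SZ), mul(SSZ, Z))))
  [9] add(S(add(add(Z, mul(Z, SZ)), mul(SSZ, Z))), mul(add(add(Z, Z), mul(add(SZ, mul(Z, SSZ)), add(SZ, Z))), add(mul(SZ, SZ), mul(SSZ, Z))))
  [10] S(add(add(add(Z, mul(Z, SZ)), mul(SSZ, Z)), mul(add(add(Z, Z), mul(add(SZ, mul(Z, SSZ)), add(SZ, Z))), add(mul(SZ, SZ), mul(SSZ, Z)))))
  [11] S(add(add(mul(Z, SZ), mul(SSZ, Z)), mul(add(add(Z, Z), mul(add(SZ, mul(Z, SSZ)), add(SZ, Z))), add(mul(SZ, SZ), mul(SSZ, Z)))))
  [12] S(add(add(Z, mul(SSZ, Z)), mul(add(add(Z, Z), mul(add(SZ, mul(Z, SSZ)), add(SZ, Z))), add(mul(SZ, SZ), mul(SSZ, Z)))))
  [13] S(add(mul(SSZ, Z), mul(add(add(Z, Z), mul(add(SZ, mul(Z, SSZ)), add(SZ, Z))), add(mul(SZ, SZ), mul(SSZ, Z)))))
  [14] S(add(add(Z, mul(SZ, Z)), mul(add(add(Z, Z), mul(add(SZ, mul(Z, SSZ)), add(SZ, Z))), add(mul(SZ, SZ), mul(SSZ, Z)))))
  [15] S(add(mul(SZ, Z), mul(add(add(Z, Z), mul(add(SZ, mul(Z, SSZ)), add(SZ, Z))), add(mul(SZ, SZ), mul(SSZ, Z)))))
  [16] S(add(add(Z, mul(Z, Z)), mul(add(add(Z, Z), mul(add(SZ, mul(Z, SSZ)), add(SZ, Z))), add(mul(SZ, SZ), mul(SSZ, Z)))))
  [17] S(add(mul(Z, Z), mul(add(add(Z, Z), mul(add(SZ, mul(Z, SSZ)), add(SZ, Z))), add(mul(SZ, SZ), mul(SSZ, Z)))))
  [18] S(add(Z, mul(add(add(Z, Z), mul(add(SZ, mul(Z, SSZ)), add(SZ, Z))), add(mul(SZ, SZ), mul(SSZ, Z)))))
  [19] S(mul(add(add(Z, Z), mul(add(SZ, mul(Z, SSZ)), add(SZ, Z))), add(mul(SZ, SZ), mul(SSZ, Z))))
  [20] S(mul(add(Z, mul(add(SZ, mul(Z, SSZ)), add(SZ, Z))), add(mul(SZ, SZ), mul(SSZ, Z))))
  [21] S(mul(mul(add(SZ, mul(Z, SSZ)), add(SZ, Z)), add(mul(SZ, SZ), mul(SSZ, Z))))
  [22] S(mul(mul(S(add(Z, mul(Z, SSZ))), add(SZ, Z)), add(mul(SZ, SZ), mul(SSZ, Z))))
  [23] S(mul(add(add(SZ, Z), mul(add(Z, mul(Z, SSZ)), add(SZ, Z))), add(mul(SZ, SZ), mul(SSZ, Z))))
  [24] S(mul(add(S(add(Z, Z)), mul(add(Z, mul(Z, SSZ)), add(SZ, Z))), add(mul(SZ, SZ), mul(SSZ, Z))))
  [25] S(mul(S(add(add(Z, Z), mul(add(Z, mul(Z, SSZ)), add(SZ, Z)))), add(mul(SZ, SZ), mul(SSZ, Z))))
  [26] S(add(add(mul(SZ, SZ), mul(SSZ, Z)), mul(add(add(Z, Z), mul(add(Z, mul(Z, SSZ)), add(SZ, Z))), add(mul(SZ, SZ), mul(SSZ, Z)))))
  [27] S(add(add(add(SZ, mul(Z, SZ)), mul(SSZ, Z)), mul(add(add(Z, Z), mul(add(Z, mul(Z, SSZ)), add(SZ, Z))), add(mul(SZ, SZ), mul(SSZ, Z)))))
  [28] S(add(add(S(add(Z, mul(Z, SZ))), mul(SSZ, Z)), mul(add(add(Z, Z), mul(add(Z, mul(Z, SSZ)), add(SZ, Z))), add(mul(SZ, SZ), mul(SSZ, Z)))))
  [29] S(add(S(add(add(Z, mul(Z, SZ)), mul(SSZ, Z))), mul(add(add(Z, Z), mul(add(Z, mul(Z, SSZ)), add(SZ, Z))), add(mul(SZ, SZ), mul(SSZ, Z)))))
  [30] S(S(add(add(add(Z, mul(Z, SZ)), mul(SSZ, Z)), mul(add(add(Z, Z), mul(add(Z, mul(Z, SSZ)), add(SZ, Z))), add(mul(SZ, SZ), mul(SSZ, Z))))))
  [31] S(S(add(add(mul(Z, SZ), mul(SSZ, Z)), mul(add(add(Z, Z), mul(add(Z, mul(Z, SSZ)), add(SZ, Z))), add(mul(SZ, SZ), mul(SSZ, Z))))))
  [32] S(S(add(add(Z, mul(SSZ, Z)), mul(add(add(Z, Z), mul(add(Z, mul(Z, SSZ)), add(SZ, Z))), add(mul(SZ, SZ), mul(SSZ, Z))))))
  [33] S(S(add(mul(SSZ, Z), mul(add(add(Z, Z), mul(add(Z, mul(Z, SSZ)), add(SZ, Z))), add(mul(SZ, SZ), mul(SSZ, Z))))))
  [34] S(S(add(add(Z, mul(SZ, Z)), mul(add(add(Z, Z), mul(add(Z, mul(Z, SSZ)), add(SZ, Z))), add(mul(SZ, SZ), mul(SSZ, Z))))))
  [35] S(S(add(mul(SZ, Z), mul(add(add(Z, Z), mul(add(Z, mul(Z, SSZ)), add(SZ, Z))), add(mul(SZ, SZ), mul(SSZ, Z))))))
  [36] S(S(add(add(Z, mul(Z, Z)), mul(add(add(Z, Z), mul(add(Z, mul(Z, SSZ)), add(SZ, Z))), add(mul(SZ, SZ), mul(SSZ, Z))))))
  [37] S(S(add(mul(Z, Z), mul(add(add(Z, Z), mul(add(Z, mul(Z, SSZ)), add(SZ, Z))), add(mul(SZ, SZ), mul(SSZ, Z))))))
  [38] S(S(add(Z, mul(add(add(Z, Z), mul(add(Z, mul(Z, SSZ)), add(SZ, Z))), add(mul(SZ, SZ), mul(SSZ, Z))))))
  [39] S(S(mul(add(add(Z, Z), mul(add(Z, mul(Z, SSZ)), add(SZ, Z))), add(mul(SZ, SZ), mul(SSZ, Z)))))
  [40] S(S(mul(add(Z, mul(add(Z, mul(Z, SSZ)), add(SZ, Z))), add(mul(SZ, SZ), mul(SSZ, Z)))))
  [41] S(S(mul(mul(add(Z, mul(Z, SSZ)), add(SZ, Z)), add(mul(SZ, SZ), mul(SSZ, Z)))))
  [42] S(S(mul(mul(mul(Z, SSZ), add(SZ, Z)), add(mul(SZ, SZ), mul(SSZ, Z)))))
  [43] S(S(mul(mul(Z, add(SZ, Z)), add(mul(SZ, SZ), mul(SSZ, Z)))))
  [44] S(S(mul(Z, add(mul(SZ, SZ), mul(SSZ, Z)))))
  [45] SSZ

Term B:
  start: mul(mul(SSZ, SZ), mul(SZ, SZ))
  [1] mul(add(SZ, mul(SZ, SZ)), mul(SZ, SZ))
  [2] mul(S(add(Z, mul(SZ, SZ))), mul(SZ, SZ))
  [3] add(mul(SZ, SZ), mul(add(Z, mul(SZ, SZ)), mul(SZ, SZ)))
  [4] add(add(SZ, mul(Z, SZ)), mul(add(Z, mul(SZ, SZ)), mul(SZ, SZ)))
  [5] add(S(add(Z, mul(Z, SZ))), mul(add(Z, mul(SZ, SZ)), mul(SZ, SZ)))
  [6] S(add(add(Z, mul(Z, SZ)), mul(add(Z, mul(SZ, SZ)), mul(SZ, SZ))))
  [7] S(add(mul(Z, SZ), mul(add(Z, mul(SZ, SZ)), mul(SZ, SZ))))
  [8] S(add(Z, mul(add(Z, mul(SZ, SZ)), mul(SZ, SZ))))
  [9] S(mul(add(Z, mul(SZ, SZ)), mul(SZ, SZ)))
  [10] S(mul(mul(SZ, SZ), mul(SZ, SZ)))
  [11] S(mul(add(SZ, mul(Z, SZ)), mul(SZ, SZ)))
  [12] S(mul(S(add(Z, mul(Z, SZ))), mul(SZ, SZ)))
  [13] S(add(mul(SZ, SZ), mul(add(Z, mul(Z, SZ)), mul(SZ, SZ))))
  [14] S(add(add(SZ, mul(Z, SZ)), mul(add(Z, mul(Z, SZ)), mul(SZ, SZ))))
  [15] S(add(S(add(Z, mul(Z, SZ))), mul(add(Z, mul(Z, SZ)), mul(SZ, SZ))))
  [16] S(S(add(add(Z, mul(Z, SZ)), mul(add(Z, mul(Z, SZ)), mul(SZ, SZ)))))
  [17] S(S(add(mul(Z, SZ), mul(add(Z, mul(Z, SZ)), mul(SZ, SZ)))))
  [18] S(S(add(Z, mul(add(Z, mul(Z, SZ)), mul(SZ, SZ)))))
  [19] S(S(mul(add(Z, mul(Z, SZ)), mul(SZ, SZ))))
  [20] S(S(mul(mul(Z, SZ), mul(SZ, SZ))))
  [21] S(S(mul(Z, mul(SZ, SZ))))
  [22] SSZ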